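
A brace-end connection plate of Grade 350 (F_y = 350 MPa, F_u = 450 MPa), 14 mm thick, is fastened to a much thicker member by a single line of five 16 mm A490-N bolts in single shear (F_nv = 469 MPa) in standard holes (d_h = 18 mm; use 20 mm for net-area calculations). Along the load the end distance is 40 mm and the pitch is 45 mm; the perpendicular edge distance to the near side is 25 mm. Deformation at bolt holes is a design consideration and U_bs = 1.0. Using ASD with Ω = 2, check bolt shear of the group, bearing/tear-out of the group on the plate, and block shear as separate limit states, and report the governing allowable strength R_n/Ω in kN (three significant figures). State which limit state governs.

236 kN (bolt shear governs)

Bolt shear: A_b = π·16²/4 = 201.1 mm²; R_n = 469 × 201.1 × 5 × 1 / 1000 = 471.5 kN → 471.5 / 2 = 236 kN.
Bearing: edge l_c = 31, r_n = 234.4 kN; interior l_c = 27, r_n = 204.1 kN; R_n = 234.4 + 4·204.1 = 1051 kN → 525 kN.
Block shear: A_gv = 3080, A_nv = 1820, A_nt = 210 mm²; R_n = min(0.6F_uA_nv, 0.6F_yA_gv) + U_bs·F_u·A_nt = 585.9 kN → 293 kN.
Bolt shear governs: 236 kN.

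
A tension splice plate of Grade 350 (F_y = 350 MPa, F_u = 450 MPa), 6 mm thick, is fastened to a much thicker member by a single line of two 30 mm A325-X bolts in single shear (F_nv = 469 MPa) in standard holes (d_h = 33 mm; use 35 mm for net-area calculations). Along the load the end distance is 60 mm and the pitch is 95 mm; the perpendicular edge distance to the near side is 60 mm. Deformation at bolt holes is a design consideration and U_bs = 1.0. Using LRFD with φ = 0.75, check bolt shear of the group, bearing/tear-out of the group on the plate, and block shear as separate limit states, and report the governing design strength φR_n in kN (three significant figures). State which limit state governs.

Bolt shear: A_b = π·30²/4 = 706.9 mm²; R_n = 469 × 706.9 × 2 × 1 / 1000 = 663 kN → 0.75 × 663 = 497 kN.
Bearing: edge l_c = 43.5, r_n = 140.9 kN; interior l_c = 62, r_n = 194.4 kN; R_n = 140.9 + 1·194.4 = 335.3 kN → 252 kN.
Block shear: A_gv = 930, A_nv = 615, A_nt = 255 mm²; R_n = min(0.6F_uA_nv, 0.6F_yA_gv) + U_bs·F_u·A_nt = 280.8 kN → 211 kN.
Block shear governs: 211 kN.

211 kN (block shear governs)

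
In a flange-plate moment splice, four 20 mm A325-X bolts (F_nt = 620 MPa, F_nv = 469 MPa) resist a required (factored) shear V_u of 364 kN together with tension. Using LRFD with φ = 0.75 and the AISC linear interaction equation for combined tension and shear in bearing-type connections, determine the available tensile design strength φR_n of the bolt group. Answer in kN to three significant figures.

278 kN

A_b = π·20²/4 = 314.2 mm²; f_rv = 364 × 1000 / (4 × 314.2) = 289.7 MPa.
F'_nt = 1.3 F_nt − (F_nt / φF_nv) f_rv = 1.3·620 − (620/(0.75·469))·289.7 = 295.4 MPa, capped at F_nt → F'_nt = 295.4 MPa.
R_n = F'_nt · A_b · n = 295.4 × 314.2 × 4 / 1000 = 371.3 kN.
Design strength φR_n = 0.75 × 371.3 = 278 kN.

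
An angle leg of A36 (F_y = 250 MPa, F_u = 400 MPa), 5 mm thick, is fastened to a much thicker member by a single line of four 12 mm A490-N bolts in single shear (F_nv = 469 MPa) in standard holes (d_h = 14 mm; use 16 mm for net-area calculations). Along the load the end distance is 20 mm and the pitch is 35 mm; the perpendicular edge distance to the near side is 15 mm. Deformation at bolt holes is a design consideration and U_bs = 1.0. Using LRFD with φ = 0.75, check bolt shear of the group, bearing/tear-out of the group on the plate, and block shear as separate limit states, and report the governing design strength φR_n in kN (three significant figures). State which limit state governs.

Bolt shear: A_b = π·12²/4 = 113.1 mm²; R_n = 469 × 113.1 × 4 × 1 / 1000 = 212.2 kN → 0.75 × 212.2 = 159 kN.
Bearing: edge l_c = 13, r_n = 31.2 kN; interior l_c = 21, r_n = 50.4 kN; R_n = 31.2 + 3·50.4 = 182.4 kN → 137 kN.
Block shear: A_gv = 625, A_nv = 345, A_nt = 35 mm²; R_n = min(0.6F_uA_nv, 0.6F_yA_gv) + U_bs·F_u·A_nt = 96.8 kN → 72.6 kN.
Block shear governs: 72.6 kN.

72.6 kN (block shear governs)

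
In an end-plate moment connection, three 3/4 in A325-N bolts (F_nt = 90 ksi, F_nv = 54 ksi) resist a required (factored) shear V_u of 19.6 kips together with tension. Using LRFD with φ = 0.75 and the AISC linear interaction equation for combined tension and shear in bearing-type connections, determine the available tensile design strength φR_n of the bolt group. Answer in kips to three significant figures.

83.6 kips

A_b = π·0.75²/4 = 0.4418 in²; f_rv = 19.6 / (3 × 0.4418) = 14.79 ksi.
F'_nt = 1.3 F_nt − (F_nt / φF_nv) f_rv = 1.3·90 − (90/(0.75·54))·14.79 = 84.14 ksi, capped at F_nt → F'_nt = 84.14 ksi.
R_n = F'_nt · A_b · n = 84.14 × 0.4418 × 3 = 111.5 kips.
Design strength φR_n = 0.75 × 111.5 = 83.6 kips.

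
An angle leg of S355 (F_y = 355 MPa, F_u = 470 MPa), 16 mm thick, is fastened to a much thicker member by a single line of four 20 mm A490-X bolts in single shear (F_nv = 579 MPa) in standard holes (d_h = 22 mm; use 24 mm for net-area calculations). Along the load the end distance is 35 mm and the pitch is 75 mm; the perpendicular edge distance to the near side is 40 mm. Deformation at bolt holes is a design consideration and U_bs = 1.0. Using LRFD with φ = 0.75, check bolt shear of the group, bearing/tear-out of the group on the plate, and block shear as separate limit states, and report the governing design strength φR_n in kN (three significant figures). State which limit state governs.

Bolt shear: A_b = π·20²/4 = 314.2 mm²; R_n = 579 × 314.2 × 4 × 1 / 1000 = 727.6 kN → 0.75 × 727.6 = 546 kN.
Bearing: edge l_c = 24, r_n = 216.6 kN; interior l_c = 53, r_n = 361 kN; R_n = 216.6 + 3·361 = 1299 kN → 975 kN.
Block shear: A_gv = 4160, A_nv = 2816, A_nt = 448 mm²; R_n = min(0.6F_uA_nv, 0.6F_yA_gv) + U_bs·F_u·A_nt = 1005 kN → 754 kN.
Bolt shear governs: 546 kN.

546 kN (bolt shear governs)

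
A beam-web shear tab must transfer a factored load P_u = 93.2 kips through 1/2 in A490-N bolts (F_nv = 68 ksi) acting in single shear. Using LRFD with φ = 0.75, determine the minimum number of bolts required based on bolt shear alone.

10 bolts

A_b = π·0.5²/4 = 0.1963 in².
Per-bolt design strength φR_n = 0.75 × 68 × 0.1963 × 1 = 10.01 kips.
n ≥ 93.2 / 10.01 = 9.307 → use 10 bolts.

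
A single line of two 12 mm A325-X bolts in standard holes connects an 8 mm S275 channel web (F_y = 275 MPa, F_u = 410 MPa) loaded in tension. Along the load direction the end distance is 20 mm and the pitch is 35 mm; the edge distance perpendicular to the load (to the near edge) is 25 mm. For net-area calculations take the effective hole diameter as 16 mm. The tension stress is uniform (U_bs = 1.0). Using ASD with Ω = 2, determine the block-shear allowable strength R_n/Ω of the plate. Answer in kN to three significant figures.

Shear plane L_v = 20 + 1·35 = 55 mm; A_gv = 55 × 8 = 440 mm².
A_nv = (55 − 1.5·16) × 8 = 248 mm².
A_nt = (25 − 0.5·16) × 8 = 136 mm².
0.6 F_u A_nv = 61.01 kN; 0.6 F_y A_gv = 72.6 kN → shear rupture governs the shear term.
R_n = 61.01 + 1.0 × 410 × 136 / 1000 = 116.8 kN.
Allowable strength R_n/Ω = 116.8 / 2 = 58.4 kN.

58.4 kN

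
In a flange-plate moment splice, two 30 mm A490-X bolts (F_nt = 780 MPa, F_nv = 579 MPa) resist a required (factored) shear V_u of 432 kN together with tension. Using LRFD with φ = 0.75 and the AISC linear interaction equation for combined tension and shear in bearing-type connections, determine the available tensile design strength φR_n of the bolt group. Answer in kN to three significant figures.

A_b = π·30²/4 = 706.9 mm²; f_rv = 432 × 1000 / (2 × 706.9) = 305.6 MPa.
F'_nt = 1.3 F_nt − (F_nt / φF_nv) f_rv = 1.3·780 − (780/(0.75·579))·305.6 = 465.1 MPa, capped at F_nt → F'_nt = 465.1 MPa.
R_n = F'_nt · A_b · n = 465.1 × 706.9 × 2 / 1000 = 657.6 kN.
Design strength φR_n = 0.75 × 657.6 = 493 kN.

493 kN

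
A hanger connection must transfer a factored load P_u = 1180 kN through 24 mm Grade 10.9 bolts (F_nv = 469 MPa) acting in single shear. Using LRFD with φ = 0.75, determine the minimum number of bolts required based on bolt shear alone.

A_b = π·24²/4 = 452.4 mm².
Per-bolt design strength φR_n = 0.75 × 469 × 452.4 × 1 / 1000 = 159.1 kN.
n ≥ 1180 / 159.1 = 7.415 → use 8 bolts.

8 bolts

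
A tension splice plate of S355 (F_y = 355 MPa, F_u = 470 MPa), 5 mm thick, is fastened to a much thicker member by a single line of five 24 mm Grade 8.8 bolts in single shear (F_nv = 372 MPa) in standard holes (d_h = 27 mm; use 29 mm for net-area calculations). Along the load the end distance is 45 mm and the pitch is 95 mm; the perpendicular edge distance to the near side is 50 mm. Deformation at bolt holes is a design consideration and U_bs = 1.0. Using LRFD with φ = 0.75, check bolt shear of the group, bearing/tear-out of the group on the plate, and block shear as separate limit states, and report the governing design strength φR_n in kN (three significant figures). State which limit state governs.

374 kN (block shear governs)

Bolt shear: A_b = π·24²/4 = 452.4 mm²; R_n = 372 × 452.4 × 5 × 1 / 1000 = 841.4 kN → 0.75 × 841.4 = 631 kN.
Bearing: edge l_c = 31.5, r_n = 88.83 kN; interior l_c = 68, r_n = 135.4 kN; R_n = 88.83 + 4·135.4 = 630.3 kN → 473 kN.
Block shear: A_gv = 2125, A_nv = 1472, A_nt = 177.5 mm²; R_n = min(0.6F_uA_nv, 0.6F_yA_gv) + U_bs·F_u·A_nt = 498.7 kN → 374 kN.
Block shear governs: 374 kN.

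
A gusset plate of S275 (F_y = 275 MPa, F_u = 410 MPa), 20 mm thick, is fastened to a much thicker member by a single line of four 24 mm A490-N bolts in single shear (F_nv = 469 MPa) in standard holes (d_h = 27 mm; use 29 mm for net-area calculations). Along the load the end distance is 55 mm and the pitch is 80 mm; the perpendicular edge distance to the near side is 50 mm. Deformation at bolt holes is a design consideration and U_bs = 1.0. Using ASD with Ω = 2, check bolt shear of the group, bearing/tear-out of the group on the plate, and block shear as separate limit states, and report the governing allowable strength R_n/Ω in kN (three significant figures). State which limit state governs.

Bolt shear: A_b = π·24²/4 = 452.4 mm²; R_n = 469 × 452.4 × 4 × 1 / 1000 = 848.7 kN → 848.7 / 2 = 424 kN.
Bearing: edge l_c = 41.5, r_n = 408.4 kN; interior l_c = 53, r_n = 472.3 kN; R_n = 408.4 + 3·472.3 = 1825 kN → 913 kN.
Block shear: A_gv = 5900, A_nv = 3870, A_nt = 710 mm²; R_n = min(0.6F_uA_nv, 0.6F_yA_gv) + U_bs·F_u·A_nt = 1243 kN → 622 kN.
Bolt shear governs: 424 kN.

424 kN (bolt shear governs)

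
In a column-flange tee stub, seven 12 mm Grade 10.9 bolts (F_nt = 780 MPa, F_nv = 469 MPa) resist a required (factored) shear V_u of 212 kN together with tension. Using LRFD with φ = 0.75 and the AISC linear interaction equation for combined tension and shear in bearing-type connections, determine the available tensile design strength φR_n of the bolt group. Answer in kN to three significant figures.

249 kN

A_b = π·12²/4 = 113.1 mm²; f_rv = 212 × 1000 / (7 × 113.1) = 267.8 MPa.
F'_nt = 1.3 F_nt − (F_nt / φF_nv) f_rv = 1.3·780 − (780/(0.75·469))·267.8 = 420.2 MPa, capped at F_nt → F'_nt = 420.2 MPa.
R_n = F'_nt · A_b · n = 420.2 × 113.1 × 7 / 1000 = 332.7 kN.
Design strength φR_n = 0.75 × 332.7 = 249 kN.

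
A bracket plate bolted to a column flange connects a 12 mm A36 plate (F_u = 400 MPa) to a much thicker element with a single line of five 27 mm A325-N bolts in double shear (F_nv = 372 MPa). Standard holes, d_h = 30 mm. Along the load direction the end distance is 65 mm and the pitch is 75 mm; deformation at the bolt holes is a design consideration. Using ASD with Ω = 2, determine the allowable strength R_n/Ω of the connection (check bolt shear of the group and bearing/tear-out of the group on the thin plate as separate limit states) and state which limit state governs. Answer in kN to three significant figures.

Bolt shear: A_b = π·27²/4 = 572.6 mm²; R_n = 372 × 572.6 × 5 × 2 / 1000 = 2130 kN → 2130 / 2 = 1060 kN.
Bearing (1.2 l_c t F_u ≤ 2.4 d t F_u): upper limit = 2.4·27·12·400 / 1000 = 311 kN.
  Edge l_c = 65 − 30/2 = 50 → r_n = 288 kN; interior l_c = 75 − 30 = 45 → r_n = 259.2 kN.
  R_n,bearing = 1·288 + 4·259.2 = 1325 kN → 1325 / 2 = 662 kN.
Bearing governs: 662 kN.

662 kN (bearing governs)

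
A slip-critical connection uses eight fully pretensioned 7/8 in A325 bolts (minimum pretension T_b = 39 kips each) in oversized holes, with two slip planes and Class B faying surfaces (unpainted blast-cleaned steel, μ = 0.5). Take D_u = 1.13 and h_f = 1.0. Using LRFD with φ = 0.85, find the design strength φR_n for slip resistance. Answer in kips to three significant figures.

300 kips

R_n = μ · D_u · h_f · T_b · n_s · n_b = 0.5 × 1.13 × 1.0 × 39 × 2 × 8 = 352.6 kips.
Design strength φR_n = 0.85 × 352.6 = 300 kips.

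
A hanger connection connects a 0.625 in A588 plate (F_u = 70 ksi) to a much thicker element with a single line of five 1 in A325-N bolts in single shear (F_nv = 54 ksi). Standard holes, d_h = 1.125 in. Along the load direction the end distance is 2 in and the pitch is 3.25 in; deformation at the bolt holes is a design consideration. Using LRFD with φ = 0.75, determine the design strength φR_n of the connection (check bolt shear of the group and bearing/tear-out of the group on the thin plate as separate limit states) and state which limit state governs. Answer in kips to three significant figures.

159 kips (bolt shear governs)

Bolt shear: A_b = π·1²/4 = 0.7854 in²; R_n = 54 × 0.7854 × 5 × 1 = 212.1 kips → 0.75 × 212.1 = 159 kips.
Bearing (1.2 l_c t F_u ≤ 2.4 d t F_u): upper limit = 2.4·1·0.625·70 = 105 kips.
  Edge l_c = 2 − 1.125/2 = 1.438 → r_n = 75.47 kips; interior l_c = 3.25 − 1.125 = 2.125 → r_n = 105 kips.
  R_n,bearing = 1·75.47 + 4·105 = 495.5 kips → 0.75 × 495.5 = 372 kips.
Bolt shear governs: 159 kips.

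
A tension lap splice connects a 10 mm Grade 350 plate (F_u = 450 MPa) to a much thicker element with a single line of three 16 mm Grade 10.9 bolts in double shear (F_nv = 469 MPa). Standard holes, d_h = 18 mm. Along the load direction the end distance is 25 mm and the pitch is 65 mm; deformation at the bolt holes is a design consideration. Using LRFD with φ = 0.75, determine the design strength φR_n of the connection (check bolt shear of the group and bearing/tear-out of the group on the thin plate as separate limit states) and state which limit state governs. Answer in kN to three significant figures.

Bolt shear: A_b = π·16²/4 = 201.1 mm²; R_n = 469 × 201.1 × 3 × 2 / 1000 = 565.8 kN → 0.75 × 565.8 = 424 kN.
Bearing (1.2 l_c t F_u ≤ 2.4 d t F_u): upper limit = 2.4·16·10·450 / 1000 = 172.8 kN.
  Edge l_c = 25 − 18/2 = 16 → r_n = 86.4 kN; interior l_c = 65 − 18 = 47 → r_n = 172.8 kN.
  R_n,bearing = 1·86.4 + 2·172.8 = 432 kN → 0.75 × 432 = 324 kN.
Bearing governs: 324 kN.

324 kN (bearing governs)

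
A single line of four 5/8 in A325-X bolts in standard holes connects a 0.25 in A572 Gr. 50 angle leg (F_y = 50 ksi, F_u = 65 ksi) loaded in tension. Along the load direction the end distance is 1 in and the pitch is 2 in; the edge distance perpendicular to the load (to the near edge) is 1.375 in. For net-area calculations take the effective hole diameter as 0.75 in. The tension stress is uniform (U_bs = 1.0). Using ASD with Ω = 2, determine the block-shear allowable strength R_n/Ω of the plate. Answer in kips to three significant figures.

29.5 kips

Shear plane L_v = 1 + 3·2 = 7 in; A_gv = 7 × 0.25 = 1.75 in².
A_nv = (7 − 3.5·0.75) × 0.25 = 1.094 in².
A_nt = (1.375 − 0.5·0.75) × 0.25 = 0.25 in².
0.6 F_u A_nv = 42.66 kips; 0.6 F_y A_gv = 52.5 kips → shear rupture governs the shear term.
R_n = 42.66 + 1.0 × 65 × 0.25 = 58.91 kips.
Allowable strength R_n/Ω = 58.91 / 2 = 29.5 kips.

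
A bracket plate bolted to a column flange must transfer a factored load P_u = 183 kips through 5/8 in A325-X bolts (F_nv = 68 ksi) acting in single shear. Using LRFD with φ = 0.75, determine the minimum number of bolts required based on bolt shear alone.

A_b = π·0.625²/4 = 0.3068 in².
Per-bolt design strength φR_n = 0.75 × 68 × 0.3068 × 1 = 15.65 kips.
n ≥ 183 / 15.65 = 11.7 → use 12 bolts.

12 bolts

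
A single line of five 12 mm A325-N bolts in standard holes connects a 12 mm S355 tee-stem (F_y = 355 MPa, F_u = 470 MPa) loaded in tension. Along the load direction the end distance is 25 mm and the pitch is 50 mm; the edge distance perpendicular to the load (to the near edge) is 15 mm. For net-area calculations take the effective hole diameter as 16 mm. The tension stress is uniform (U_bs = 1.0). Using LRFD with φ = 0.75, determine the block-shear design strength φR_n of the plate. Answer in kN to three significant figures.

418 kN

Shear plane L_v = 25 + 4·50 = 225 mm; A_gv = 225 × 12 = 2700 mm².
A_nv = (225 − 4.5·16) × 12 = 1836 mm².
A_nt = (15 − 0.5·16) × 12 = 84 mm².
0.6 F_u A_nv = 517.8 kN; 0.6 F_y A_gv = 575.1 kN → shear rupture governs the shear term.
R_n = 517.8 + 1.0 × 470 × 84 / 1000 = 557.2 kN.
Design strength φR_n = 0.75 × 557.2 = 418 kN.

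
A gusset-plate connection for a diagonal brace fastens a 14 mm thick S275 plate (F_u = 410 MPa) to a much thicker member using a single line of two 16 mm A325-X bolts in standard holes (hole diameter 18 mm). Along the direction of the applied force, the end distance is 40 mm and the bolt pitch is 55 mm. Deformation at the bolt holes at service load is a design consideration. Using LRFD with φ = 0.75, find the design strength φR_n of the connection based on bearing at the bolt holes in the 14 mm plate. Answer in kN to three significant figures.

Per bolt r_n = 1.2 l_c t F_u ≤ 2.4 d t F_u; upper limit = 2.4 × 16 × 14 × 410 / 1000 = 220.4 kN.
Edge bolt: l_c = 40 − 18/2 = 31 mm → 1.2 × 31 × 14 × 410 / 1000 = 213.5 → r_n = 213.5 kN.
Interior bolts: l_c = 55 − 18 = 37 mm → 1.2 × 37 × 14 × 410 / 1000 = 254.9 → r_n = 220.4 kN.
R_n = 1 × 213.5 + 1 × 220.4 = 433.9 kN.
Design strength φR_n = 0.75 × 433.9 = 325 kN.

325 kN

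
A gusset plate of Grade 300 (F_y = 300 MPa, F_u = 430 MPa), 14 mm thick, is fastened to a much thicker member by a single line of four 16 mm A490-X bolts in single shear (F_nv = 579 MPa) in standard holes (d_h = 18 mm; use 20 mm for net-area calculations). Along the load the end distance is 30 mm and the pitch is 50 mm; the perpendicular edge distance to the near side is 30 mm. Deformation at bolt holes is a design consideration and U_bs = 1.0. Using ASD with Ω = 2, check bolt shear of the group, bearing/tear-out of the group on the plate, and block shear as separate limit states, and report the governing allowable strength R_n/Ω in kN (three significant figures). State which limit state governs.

233 kN (bolt shear governs)

Bolt shear: A_b = π·16²/4 = 201.1 mm²; R_n = 579 × 201.1 × 4 × 1 / 1000 = 465.7 kN → 465.7 / 2 = 233 kN.
Bearing: edge l_c = 21, r_n = 151.7 kN; interior l_c = 32, r_n = 231.2 kN; R_n = 151.7 + 3·231.2 = 845.2 kN → 423 kN.
Block shear: A_gv = 2520, A_nv = 1540, A_nt = 280 mm²; R_n = min(0.6F_uA_nv, 0.6F_yA_gv) + U_bs·F_u·A_nt = 517.7 kN → 259 kN.
Bolt shear governs: 233 kN.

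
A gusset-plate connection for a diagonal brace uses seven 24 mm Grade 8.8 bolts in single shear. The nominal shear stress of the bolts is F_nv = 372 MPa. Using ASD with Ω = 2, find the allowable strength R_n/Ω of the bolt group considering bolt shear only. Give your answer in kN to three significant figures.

A_b = π × 24² / 4 = 452.4 mm².
R_n = F_nv · A_b · n · n_s = 372 × 452.4 × 7 × 1 / 1000 = 1178 kN.
Allowable strength R_n/Ω = 1178 / 2 = 589 kN.

589 kN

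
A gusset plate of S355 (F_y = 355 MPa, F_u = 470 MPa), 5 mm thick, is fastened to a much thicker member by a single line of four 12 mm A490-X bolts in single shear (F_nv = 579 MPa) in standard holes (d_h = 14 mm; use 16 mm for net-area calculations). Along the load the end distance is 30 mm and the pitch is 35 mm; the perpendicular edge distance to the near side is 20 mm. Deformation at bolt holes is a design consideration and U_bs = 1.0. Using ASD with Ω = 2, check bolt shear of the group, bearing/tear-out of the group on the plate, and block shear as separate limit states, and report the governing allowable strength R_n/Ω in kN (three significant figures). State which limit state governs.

Bolt shear: A_b = π·12²/4 = 113.1 mm²; R_n = 579 × 113.1 × 4 × 1 / 1000 = 261.9 kN → 261.9 / 2 = 131 kN.
Bearing: edge l_c = 23, r_n = 64.86 kN; interior l_c = 21, r_n = 59.22 kN; R_n = 64.86 + 3·59.22 = 242.5 kN → 121 kN.
Block shear: A_gv = 675, A_nv = 395, A_nt = 60 mm²; R_n = min(0.6F_uA_nv, 0.6F_yA_gv) + U_bs·F_u·A_nt = 139.6 kN → 69.8 kN.
Block shear governs: 69.8 kN.

69.8 kN (block shear governs)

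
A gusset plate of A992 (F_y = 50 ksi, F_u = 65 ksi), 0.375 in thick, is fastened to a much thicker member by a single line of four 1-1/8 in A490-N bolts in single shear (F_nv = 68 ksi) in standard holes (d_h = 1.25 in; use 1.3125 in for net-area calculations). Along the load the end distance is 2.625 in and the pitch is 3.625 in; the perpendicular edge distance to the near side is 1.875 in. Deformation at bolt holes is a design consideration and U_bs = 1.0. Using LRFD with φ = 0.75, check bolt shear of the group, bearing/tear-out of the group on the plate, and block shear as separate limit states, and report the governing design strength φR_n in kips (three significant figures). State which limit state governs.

Bolt shear: A_b = π·1.125²/4 = 0.994 in²; R_n = 68 × 0.994 × 4 × 1 = 270.4 kips → 0.75 × 270.4 = 203 kips.
Bearing: edge l_c = 2, r_n = 58.5 kips; interior l_c = 2.375, r_n = 65.81 kips; R_n = 58.5 + 3·65.81 = 255.9 kips → 192 kips.
Block shear: A_gv = 5.062, A_nv = 3.34, A_nt = 0.457 in²; R_n = min(0.6F_uA_nv, 0.6F_yA_gv) + U_bs·F_u·A_nt = 160 kips → 120 kips.
Block shear governs: 120 kips.

120 kips (block shear governs)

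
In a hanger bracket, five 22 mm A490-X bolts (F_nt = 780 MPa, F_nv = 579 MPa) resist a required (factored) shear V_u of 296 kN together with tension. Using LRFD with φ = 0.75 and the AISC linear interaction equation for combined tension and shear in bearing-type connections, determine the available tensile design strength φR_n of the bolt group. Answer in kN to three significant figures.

A_b = π·22²/4 = 380.1 mm²; f_rv = 296 × 1000 / (5 × 380.1) = 155.7 MPa.
F'_nt = 1.3 F_nt − (F_nt / φF_nv) f_rv = 1.3·780 − (780/(0.75·579))·155.7 = 734.3 MPa, capped at F_nt → F'_nt = 734.3 MPa.
R_n = F'_nt · A_b · n = 734.3 × 380.1 × 5 / 1000 = 1396 kN.
Design strength φR_n = 0.75 × 1396 = 1050 kN.

1050 kN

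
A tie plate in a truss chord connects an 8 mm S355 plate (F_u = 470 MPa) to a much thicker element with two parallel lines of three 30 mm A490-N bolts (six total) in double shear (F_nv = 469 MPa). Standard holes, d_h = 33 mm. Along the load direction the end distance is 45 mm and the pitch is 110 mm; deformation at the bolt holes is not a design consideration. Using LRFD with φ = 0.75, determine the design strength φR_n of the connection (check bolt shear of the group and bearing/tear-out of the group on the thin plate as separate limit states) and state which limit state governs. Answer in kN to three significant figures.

1260 kN (bearing governs)

Bolt shear: A_b = π·30²/4 = 706.9 mm²; R_n = 469 × 706.9 × 6 × 2 / 1000 = 3978 kN → 0.75 × 3978 = 2980 kN.
Bearing (1.5 l_c t F_u ≤ 3.0 d t F_u): upper limit = 3.0·30·8·470 / 1000 = 338.4 kN.
  Edge l_c = 45 − 33/2 = 28.5 → r_n = 160.7 kN; interior l_c = 110 − 33 = 77 → r_n = 338.4 kN.
  R_n,bearing = 2·160.7 + 4·338.4 = 1675 kN → 0.75 × 1675 = 1260 kN.
Bearing governs: 1260 kN.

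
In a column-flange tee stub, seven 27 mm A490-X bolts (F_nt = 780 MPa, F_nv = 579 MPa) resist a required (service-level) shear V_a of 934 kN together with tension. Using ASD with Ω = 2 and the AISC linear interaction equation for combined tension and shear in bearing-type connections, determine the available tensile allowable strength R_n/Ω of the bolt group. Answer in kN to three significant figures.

774 kN

A_b = π·27²/4 = 572.6 mm²; f_rv = 934 × 1000 / (7 × 572.6) = 233 MPa.
F'_nt = 1.3 F_nt − (Ω F_nt / F_nv) f_rv = 1.3·780 − (2·780/579)·233 = 386.1 MPa, capped at F_nt → F'_nt = 386.1 MPa.
R_n = F'_nt · A_b · n = 386.1 × 572.6 × 7 / 1000 = 1548 kN.
Allowable strength R_n/Ω = 1548 / 2 = 774 kN.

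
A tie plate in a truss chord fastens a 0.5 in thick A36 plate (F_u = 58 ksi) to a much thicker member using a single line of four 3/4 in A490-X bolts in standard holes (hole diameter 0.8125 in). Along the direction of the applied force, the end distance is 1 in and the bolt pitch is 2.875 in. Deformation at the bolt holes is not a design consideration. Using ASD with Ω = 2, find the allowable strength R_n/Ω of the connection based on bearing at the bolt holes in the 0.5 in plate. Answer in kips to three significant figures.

Per bolt r_n = 1.5 l_c t F_u ≤ 3.0 d t F_u; upper limit = 3.0 × 0.75 × 0.5 × 58 = 65.25 kips.
Edge bolt: l_c = 1 − 0.8125/2 = 0.5938 in → 1.5 × 0.5938 × 0.5 × 58 = 25.83 → r_n = 25.83 kips.
Interior bolts: l_c = 2.875 − 0.8125 = 2.062 in → 1.5 × 2.062 × 0.5 × 58 = 89.72 → r_n = 65.25 kips.
R_n = 1 × 25.83 + 3 × 65.25 = 221.6 kips.
Allowable strength R_n/Ω = 221.6 / 2 = 111 kips.

111 kips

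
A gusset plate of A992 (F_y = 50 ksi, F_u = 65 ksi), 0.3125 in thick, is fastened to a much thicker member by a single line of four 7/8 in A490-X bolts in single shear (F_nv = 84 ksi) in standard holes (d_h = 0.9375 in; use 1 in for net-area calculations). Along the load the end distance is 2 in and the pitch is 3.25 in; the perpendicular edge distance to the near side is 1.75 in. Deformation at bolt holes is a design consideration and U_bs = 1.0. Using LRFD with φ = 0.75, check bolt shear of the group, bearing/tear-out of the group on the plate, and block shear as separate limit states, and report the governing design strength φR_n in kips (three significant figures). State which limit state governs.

Bolt shear: A_b = π·0.875²/4 = 0.6013 in²; R_n = 84 × 0.6013 × 4 × 1 = 202 kips → 0.75 × 202 = 152 kips.
Bearing: edge l_c = 1.531, r_n = 37.32 kips; interior l_c = 2.312, r_n = 42.66 kips; R_n = 37.32 + 3·42.66 = 165.3 kips → 124 kips.
Block shear: A_gv = 3.672, A_nv = 2.578, A_nt = 0.3906 in²; R_n = min(0.6F_uA_nv, 0.6F_yA_gv) + U_bs·F_u·A_nt = 125.9 kips → 94.5 kips.
Block shear governs: 94.5 kips.

94.5 kips (block shear governs)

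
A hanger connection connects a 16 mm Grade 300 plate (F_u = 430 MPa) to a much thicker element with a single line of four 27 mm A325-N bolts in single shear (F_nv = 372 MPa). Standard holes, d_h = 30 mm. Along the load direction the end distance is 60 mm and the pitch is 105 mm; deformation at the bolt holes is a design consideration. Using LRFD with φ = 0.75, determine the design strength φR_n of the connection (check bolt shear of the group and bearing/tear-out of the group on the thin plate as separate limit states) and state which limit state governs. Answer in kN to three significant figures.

Bolt shear: A_b = π·27²/4 = 572.6 mm²; R_n = 372 × 572.6 × 4 × 1 / 1000 = 852 kN → 0.75 × 852 = 639 kN.
Bearing (1.2 l_c t F_u ≤ 2.4 d t F_u): upper limit = 2.4·27·16·430 / 1000 = 445.8 kN.
  Edge l_c = 60 − 30/2 = 45 → r_n = 371.5 kN; interior l_c = 105 − 30 = 75 → r_n = 445.8 kN.
  R_n,bearing = 1·371.5 + 3·445.8 = 1709 kN → 0.75 × 1709 = 1280 kN.
Bolt shear governs: 639 kN.

639 kN (bolt shear governs)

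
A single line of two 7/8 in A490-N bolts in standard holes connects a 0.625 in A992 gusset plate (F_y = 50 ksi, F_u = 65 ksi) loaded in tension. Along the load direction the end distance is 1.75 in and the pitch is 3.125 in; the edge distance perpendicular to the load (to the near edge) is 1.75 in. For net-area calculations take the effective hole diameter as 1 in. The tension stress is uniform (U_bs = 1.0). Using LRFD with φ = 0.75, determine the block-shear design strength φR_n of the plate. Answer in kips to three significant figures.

99.8 kips

Shear plane L_v = 1.75 + 1·3.125 = 4.875 in; A_gv = 4.875 × 0.625 = 3.047 in².
A_nv = (4.875 − 1.5·1) × 0.625 = 2.109 in².
A_nt = (1.75 − 0.5·1) × 0.625 = 0.7812 in².
0.6 F_u A_nv = 82.27 kips; 0.6 F_y A_gv = 91.41 kips → shear rupture governs the shear term.
R_n = 82.27 + 1.0 × 65 × 0.7812 = 133 kips.
Design strength φR_n = 0.75 × 133 = 99.8 kips.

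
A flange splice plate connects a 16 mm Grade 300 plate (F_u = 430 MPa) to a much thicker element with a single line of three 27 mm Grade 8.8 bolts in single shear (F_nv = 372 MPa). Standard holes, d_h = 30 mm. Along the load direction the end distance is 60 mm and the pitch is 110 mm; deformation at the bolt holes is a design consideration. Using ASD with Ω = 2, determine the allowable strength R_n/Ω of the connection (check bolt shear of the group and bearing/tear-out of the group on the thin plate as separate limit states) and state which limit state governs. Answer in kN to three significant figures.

319 kN (bolt shear governs)

Bolt shear: A_b = π·27²/4 = 572.6 mm²; R_n = 372 × 572.6 × 3 × 1 / 1000 = 639 kN → 639 / 2 = 319 kN.
Bearing (1.2 l_c t F_u ≤ 2.4 d t F_u): upper limit = 2.4·27·16·430 / 1000 = 445.8 kN.
  Edge l_c = 60 − 30/2 = 45 → r_n = 371.5 kN; interior l_c = 110 − 30 = 80 → r_n = 445.8 kN.
  R_n,bearing = 1·371.5 + 2·445.8 = 1263 kN → 1263 / 2 = 632 kN.
Bolt shear governs: 319 kN.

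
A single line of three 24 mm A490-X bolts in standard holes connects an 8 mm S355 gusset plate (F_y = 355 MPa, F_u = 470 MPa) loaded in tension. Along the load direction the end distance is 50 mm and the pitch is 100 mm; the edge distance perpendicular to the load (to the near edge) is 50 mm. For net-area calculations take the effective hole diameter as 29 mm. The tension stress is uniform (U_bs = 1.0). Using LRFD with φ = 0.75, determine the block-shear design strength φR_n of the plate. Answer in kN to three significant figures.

Shear plane L_v = 50 + 2·100 = 250 mm; A_gv = 250 × 8 = 2000 mm².
A_nv = (250 − 2.5·29) × 8 = 1420 mm².
A_nt = (50 − 0.5·29) × 8 = 284 mm².
0.6 F_u A_nv = 400.4 kN; 0.6 F_y A_gv = 426 kN → shear rupture governs the shear term.
R_n = 400.4 + 1.0 × 470 × 284 / 1000 = 533.9 kN.
Design strength φR_n = 0.75 × 533.9 = 400 kN.

400 kN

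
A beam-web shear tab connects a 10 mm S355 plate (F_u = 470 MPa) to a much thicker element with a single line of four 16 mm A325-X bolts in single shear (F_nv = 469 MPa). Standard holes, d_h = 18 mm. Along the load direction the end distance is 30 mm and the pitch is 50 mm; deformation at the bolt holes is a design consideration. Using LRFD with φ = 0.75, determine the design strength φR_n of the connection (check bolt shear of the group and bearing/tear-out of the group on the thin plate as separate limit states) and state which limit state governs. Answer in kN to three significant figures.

Bolt shear: A_b = π·16²/4 = 201.1 mm²; R_n = 469 × 201.1 × 4 × 1 / 1000 = 377.2 kN → 0.75 × 377.2 = 283 kN.
Bearing (1.2 l_c t F_u ≤ 2.4 d t F_u): upper limit = 2.4·16·10·470 / 1000 = 180.5 kN.
  Edge l_c = 30 − 18/2 = 21 → r_n = 118.4 kN; interior l_c = 50 − 18 = 32 → r_n = 180.5 kN.
  R_n,bearing = 1·118.4 + 3·180.5 = 659.9 kN → 0.75 × 659.9 = 495 kN.
Bolt shear governs: 283 kN.

283 kN (bolt shear governs)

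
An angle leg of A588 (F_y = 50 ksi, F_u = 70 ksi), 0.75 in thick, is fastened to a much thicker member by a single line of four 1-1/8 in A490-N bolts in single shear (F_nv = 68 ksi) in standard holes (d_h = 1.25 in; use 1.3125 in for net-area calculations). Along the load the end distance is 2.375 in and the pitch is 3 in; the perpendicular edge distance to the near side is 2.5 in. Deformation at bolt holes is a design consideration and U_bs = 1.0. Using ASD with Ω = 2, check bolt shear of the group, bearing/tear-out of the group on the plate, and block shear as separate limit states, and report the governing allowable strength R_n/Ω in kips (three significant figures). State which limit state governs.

135 kips (bolt shear governs)

Bolt shear: A_b = π·1.125²/4 = 0.994 in²; R_n = 68 × 0.994 × 4 × 1 = 270.4 kips → 270.4 / 2 = 135 kips.
Bearing: edge l_c = 1.75, r_n = 110.3 kips; interior l_c = 1.75, r_n = 110.3 kips; R_n = 110.3 + 3·110.3 = 441 kips → 221 kips.
Block shear: A_gv = 8.531, A_nv = 5.086, A_nt = 1.383 in²; R_n = min(0.6F_uA_nv, 0.6F_yA_gv) + U_bs·F_u·A_nt = 310.4 kips → 155 kips.
Bolt shear governs: 135 kips.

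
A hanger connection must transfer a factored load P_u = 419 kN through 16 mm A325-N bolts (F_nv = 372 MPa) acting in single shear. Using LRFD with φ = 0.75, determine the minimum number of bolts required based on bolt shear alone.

8 bolts

A_b = π·16²/4 = 201.1 mm².
Per-bolt design strength φR_n = 0.75 × 372 × 201.1 × 1 / 1000 = 56.1 kN.
n ≥ 419 / 56.1 = 7.469 → use 8 bolts.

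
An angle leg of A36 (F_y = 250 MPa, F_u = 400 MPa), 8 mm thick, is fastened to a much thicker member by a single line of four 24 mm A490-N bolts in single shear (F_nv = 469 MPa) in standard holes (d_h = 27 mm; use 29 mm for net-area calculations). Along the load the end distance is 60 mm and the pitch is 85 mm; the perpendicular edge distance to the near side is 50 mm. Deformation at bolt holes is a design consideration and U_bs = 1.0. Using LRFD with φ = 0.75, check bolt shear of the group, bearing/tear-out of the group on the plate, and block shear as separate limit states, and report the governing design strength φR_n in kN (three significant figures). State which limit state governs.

Bolt shear: A_b = π·24²/4 = 452.4 mm²; R_n = 469 × 452.4 × 4 × 1 / 1000 = 848.7 kN → 0.75 × 848.7 = 637 kN.
Bearing: edge l_c = 46.5, r_n = 178.6 kN; interior l_c = 58, r_n = 184.3 kN; R_n = 178.6 + 3·184.3 = 731.5 kN → 549 kN.
Block shear: A_gv = 2520, A_nv = 1708, A_nt = 284 mm²; R_n = min(0.6F_uA_nv, 0.6F_yA_gv) + U_bs·F_u·A_nt = 491.6 kN → 369 kN.
Block shear governs: 369 kN.

369 kN (block shear governs)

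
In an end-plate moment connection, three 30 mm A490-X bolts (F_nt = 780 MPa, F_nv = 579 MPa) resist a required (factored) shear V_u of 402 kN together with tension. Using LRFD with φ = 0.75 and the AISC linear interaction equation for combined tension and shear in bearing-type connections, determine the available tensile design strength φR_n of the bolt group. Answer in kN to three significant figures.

1070 kN

A_b = π·30²/4 = 706.9 mm²; f_rv = 402 × 1000 / (3 × 706.9) = 189.6 MPa.
F'_nt = 1.3 F_nt − (F_nt / φF_nv) f_rv = 1.3·780 − (780/(0.75·579))·189.6 = 673.5 MPa, capped at F_nt → F'_nt = 673.5 MPa.
R_n = F'_nt · A_b · n = 673.5 × 706.9 × 3 / 1000 = 1428 kN.
Design strength φR_n = 0.75 × 1428 = 1070 kN.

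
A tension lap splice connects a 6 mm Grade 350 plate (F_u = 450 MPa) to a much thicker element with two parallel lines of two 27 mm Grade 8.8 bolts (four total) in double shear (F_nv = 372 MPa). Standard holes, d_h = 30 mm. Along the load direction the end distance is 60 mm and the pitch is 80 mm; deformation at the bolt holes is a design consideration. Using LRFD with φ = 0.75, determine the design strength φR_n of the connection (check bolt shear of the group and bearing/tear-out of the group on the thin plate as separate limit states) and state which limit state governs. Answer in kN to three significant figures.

Bolt shear: A_b = π·27²/4 = 572.6 mm²; R_n = 372 × 572.6 × 4 × 2 / 1000 = 1704 kN → 0.75 × 1704 = 1280 kN.
Bearing (1.2 l_c t F_u ≤ 2.4 d t F_u): upper limit = 2.4·27·6·450 / 1000 = 175 kN.
  Edge l_c = 60 − 30/2 = 45 → r_n = 145.8 kN; interior l_c = 80 − 30 = 50 → r_n = 162 kN.
  R_n,bearing = 2·145.8 + 2·162 = 615.6 kN → 0.75 × 615.6 = 462 kN.
Bearing governs: 462 kN.

462 kN (bearing governs)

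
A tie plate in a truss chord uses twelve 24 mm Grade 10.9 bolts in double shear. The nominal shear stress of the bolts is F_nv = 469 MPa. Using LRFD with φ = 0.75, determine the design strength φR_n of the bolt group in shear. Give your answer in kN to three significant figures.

A_b = π × 24² / 4 = 452.4 mm².
R_n = F_nv · A_b · n · n_s = 469 × 452.4 × 12 × 2 / 1000 = 5092 kN.
Design strength φR_n = 0.75 × 5092 = 3820 kN.

3820 kN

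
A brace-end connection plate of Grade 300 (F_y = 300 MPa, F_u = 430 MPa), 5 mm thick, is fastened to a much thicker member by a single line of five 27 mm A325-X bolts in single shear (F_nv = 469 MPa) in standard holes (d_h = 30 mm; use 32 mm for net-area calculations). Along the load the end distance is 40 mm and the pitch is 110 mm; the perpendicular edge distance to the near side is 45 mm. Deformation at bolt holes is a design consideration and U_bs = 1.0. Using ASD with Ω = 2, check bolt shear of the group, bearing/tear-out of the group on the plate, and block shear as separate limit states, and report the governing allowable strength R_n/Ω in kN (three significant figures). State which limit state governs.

247 kN (block shear governs)

Bolt shear: A_b = π·27²/4 = 572.6 mm²; R_n = 469 × 572.6 × 5 × 1 / 1000 = 1343 kN → 1343 / 2 = 671 kN.
Bearing: edge l_c = 25, r_n = 64.5 kN; interior l_c = 80, r_n = 139.3 kN; R_n = 64.5 + 4·139.3 = 621.8 kN → 311 kN.
Block shear: A_gv = 2400, A_nv = 1680, A_nt = 145 mm²; R_n = min(0.6F_uA_nv, 0.6F_yA_gv) + U_bs·F_u·A_nt = 494.4 kN → 247 kN.
Block shear governs: 247 kN.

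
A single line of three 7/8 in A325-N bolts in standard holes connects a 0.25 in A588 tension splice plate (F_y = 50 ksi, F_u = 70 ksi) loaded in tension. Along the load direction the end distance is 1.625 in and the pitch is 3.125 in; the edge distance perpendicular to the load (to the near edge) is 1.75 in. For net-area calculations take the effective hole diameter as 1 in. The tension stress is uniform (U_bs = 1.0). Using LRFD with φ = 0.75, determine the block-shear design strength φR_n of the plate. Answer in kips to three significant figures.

Shear plane L_v = 1.625 + 2·3.125 = 7.875 in; A_gv = 7.875 × 0.25 = 1.969 in².
A_nv = (7.875 − 2.5·1) × 0.25 = 1.344 in².
A_nt = (1.75 − 0.5·1) × 0.25 = 0.3125 in².
0.6 F_u A_nv = 56.44 kips; 0.6 F_y A_gv = 59.06 kips → shear rupture governs the shear term.
R_n = 56.44 + 1.0 × 70 × 0.3125 = 78.31 kips.
Design strength φR_n = 0.75 × 78.31 = 58.7 kips.

58.7 kips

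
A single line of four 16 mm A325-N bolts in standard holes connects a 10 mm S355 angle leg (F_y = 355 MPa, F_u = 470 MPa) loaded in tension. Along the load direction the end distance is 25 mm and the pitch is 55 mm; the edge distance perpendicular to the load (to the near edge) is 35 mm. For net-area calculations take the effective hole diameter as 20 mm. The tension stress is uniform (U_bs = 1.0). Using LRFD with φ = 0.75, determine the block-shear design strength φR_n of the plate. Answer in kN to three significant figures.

342 kN

Shear plane L_v = 25 + 3·55 = 190 mm; A_gv = 190 × 10 = 1900 mm².
A_nv = (190 − 3.5·20) × 10 = 1200 mm².
A_nt = (35 − 0.5·20) × 10 = 250 mm².
0.6 F_u A_nv = 338.4 kN; 0.6 F_y A_gv = 404.7 kN → shear rupture governs the shear term.
R_n = 338.4 + 1.0 × 470 × 250 / 1000 = 455.9 kN.
Design strength φR_n = 0.75 × 455.9 = 342 kN.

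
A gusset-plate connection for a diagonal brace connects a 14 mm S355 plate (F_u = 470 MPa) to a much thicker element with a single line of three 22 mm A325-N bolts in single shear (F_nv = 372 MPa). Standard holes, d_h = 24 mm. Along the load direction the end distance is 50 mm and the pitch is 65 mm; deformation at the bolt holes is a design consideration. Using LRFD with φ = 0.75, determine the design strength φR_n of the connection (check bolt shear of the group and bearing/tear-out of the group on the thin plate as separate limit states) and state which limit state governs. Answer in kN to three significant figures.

318 kN (bolt shear governs)

Bolt shear: A_b = π·22²/4 = 380.1 mm²; R_n = 372 × 380.1 × 3 × 1 / 1000 = 424.2 kN → 0.75 × 424.2 = 318 kN.
Bearing (1.2 l_c t F_u ≤ 2.4 d t F_u): upper limit = 2.4·22·14·470 / 1000 = 347.4 kN.
  Edge l_c = 50 − 24/2 = 38 → r_n = 300 kN; interior l_c = 65 − 24 = 41 → r_n = 323.7 kN.
  R_n,bearing = 1·300 + 2·323.7 = 947.5 kN → 0.75 × 947.5 = 711 kN.
Bolt shear governs: 318 kN.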